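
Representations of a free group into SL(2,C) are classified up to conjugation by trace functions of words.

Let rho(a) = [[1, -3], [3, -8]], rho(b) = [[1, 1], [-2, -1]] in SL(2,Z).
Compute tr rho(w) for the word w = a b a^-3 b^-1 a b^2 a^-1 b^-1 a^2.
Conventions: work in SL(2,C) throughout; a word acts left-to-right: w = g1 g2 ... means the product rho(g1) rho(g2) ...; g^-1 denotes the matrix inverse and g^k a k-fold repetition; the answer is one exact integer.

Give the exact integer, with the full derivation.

rho(a) = [[1, -3], [3, -8]]
... * rho(b) = [[1, 1], [-2, -1]]  ->  [[7, 4], [19, 11]]
... * rho(a^-1) = [[-8, 3], [-3, 1]]  ->  [[-68, 25], [-185, 68]]
... * rho(a^-1) = [[-8, 3], [-3, 1]]  ->  [[469, -179], [1276, -487]]
... * rho(a^-1) = [[-8, 3], [-3, 1]]  ->  [[-3215, 1228], [-8747, 3341]]
... * rho(b^-1) = [[-1, -1], [2, 1]]  ->  [[5671, 4443], [15429, 12088]]
... * rho(a) = [[1, -3], [3, -8]]  ->  [[19000, -52557], [51693, -142991]]
... * rho(b) = [[1, 1], [-2, -1]]  ->  [[124114, 71557], [337675, 194684]]
... * rho(b) = [[1, 1], [-2, -1]]  ->  [[-19000, 52557], [-51693, 142991]]
... * rho(a^-1) = [[-8, 3], [-3, 1]]  ->  [[-5671, -4443], [-15429, -12088]]
... * rho(b^-1) = [[-1, -1], [2, 1]]  ->  [[-3215, 1228], [-8747, 3341]]
... * rho(a) = [[1, -3], [3, -8]]  ->  [[469, -179], [1276, -487]]
... * rho(a) = [[1, -3], [3, -8]]  ->  [[-68, 25], [-185, 68]]
tr = -68 + 68 = 0

0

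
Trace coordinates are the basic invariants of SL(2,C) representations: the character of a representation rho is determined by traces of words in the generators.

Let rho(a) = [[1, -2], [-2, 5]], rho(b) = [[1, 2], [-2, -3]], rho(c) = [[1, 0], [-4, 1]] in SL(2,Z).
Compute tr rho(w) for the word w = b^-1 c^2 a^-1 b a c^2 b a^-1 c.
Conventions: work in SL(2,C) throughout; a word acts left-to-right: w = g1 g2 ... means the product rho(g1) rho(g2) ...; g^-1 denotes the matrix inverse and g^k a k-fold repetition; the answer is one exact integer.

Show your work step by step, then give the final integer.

20018

rho(b^-1) = [[-3, -2], [2, 1]]
... * rho(c) = [[1, 0], [-4, 1]]  ->  [[5, -2], [-2, 1]]
... * rho(c) = [[1, 0], [-4, 1]]  ->  [[13, -2], [-6, 1]]
... * rho(a^-1) = [[5, 2], [2, 1]]  ->  [[61, 24], [-28, -11]]
... * rho(b) = [[1, 2], [-2, -3]]  ->  [[13, 50], [-6, -23]]
... * rho(a) = [[1, -2], [-2, 5]]  ->  [[-87, 224], [40, -103]]
... * rho(c) = [[1, 0], [-4, 1]]  ->  [[-983, 224], [452, -103]]
... * rho(c) = [[1, 0], [-4, 1]]  ->  [[-1879, 224], [864, -103]]
... * rho(b) = [[1, 2], [-2, -3]]  ->  [[-2327, -4430], [1070, 2037]]
... * rho(a^-1) = [[5, 2], [2, 1]]  ->  [[-20495, -9084], [9424, 4177]]
... * rho(c) = [[1, 0], [-4, 1]]  ->  [[15841, -9084], [-7284, 4177]]
tr = 15841 + 4177 = 20018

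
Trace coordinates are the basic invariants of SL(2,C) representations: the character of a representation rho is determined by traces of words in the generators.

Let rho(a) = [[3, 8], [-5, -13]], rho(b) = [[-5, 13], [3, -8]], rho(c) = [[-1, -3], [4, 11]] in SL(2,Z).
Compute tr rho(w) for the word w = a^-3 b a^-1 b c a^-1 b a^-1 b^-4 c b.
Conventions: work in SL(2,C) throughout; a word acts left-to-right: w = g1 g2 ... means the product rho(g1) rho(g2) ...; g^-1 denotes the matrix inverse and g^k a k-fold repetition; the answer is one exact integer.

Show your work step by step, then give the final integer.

rho(a^-1) = [[-13, -8], [5, 3]]
... * rho(a^-1) = [[-13, -8], [5, 3]]  ->  [[129, 80], [-50, -31]]
... * rho(a^-1) = [[-13, -8], [5, 3]]  ->  [[-1277, -792], [495, 307]]
... * rho(b) = [[-5, 13], [3, -8]]  ->  [[4009, -10265], [-1554, 3979]]
... * rho(a^-1) = [[-13, -8], [5, 3]]  ->  [[-103442, -62867], [40097, 24369]]
... * rho(b) = [[-5, 13], [3, -8]]  ->  [[328609, -841810], [-127378, 326309]]
... * rho(c) = [[-1, -3], [4, 11]]  ->  [[-3695849, -10245737], [1432614, 3971533]]
... * rho(a^-1) = [[-13, -8], [5, 3]]  ->  [[-3182648, -1170419], [1233683, 453687]]
... * rho(b) = [[-5, 13], [3, -8]]  ->  [[12401983, -32011072], [-4807354, 12408383]]
... * rho(a^-1) = [[-13, -8], [5, 3]]  ->  [[-321281139, -195249080], [124537517, 75683981]]
... * rho(b^-1) = [[-8, -13], [-3, -5]]  ->  [[3155996352, 5152900207], [-1223352079, -1997407626]]
... * rho(b^-1) = [[-8, -13], [-3, -5]]  ->  [[-40706671437, -66792453611], [15779039510, 25890615157]]
... * rho(b^-1) = [[-8, -13], [-3, -5]]  ->  [[526030732329, 863148996736], [-203904161551, -334580589415]]
... * rho(b^-1) = [[-8, -13], [-3, -5]]  ->  [[-6797692848840, -11154144503957], [2634975060653, 4323657047238]]
... * rho(c) = [[-1, -3], [4, 11]]  ->  [[-37818885166988, -102302510997007], [14659653128299, 39655302337659]]
... * rho(b) = [[-5, 13], [3, -8]]  ->  [[-117813107156081, 326774580805212], [45667641371482, -126666928033385]]
tr = -117813107156081 + -126666928033385 = -244480035189466

-244480035189466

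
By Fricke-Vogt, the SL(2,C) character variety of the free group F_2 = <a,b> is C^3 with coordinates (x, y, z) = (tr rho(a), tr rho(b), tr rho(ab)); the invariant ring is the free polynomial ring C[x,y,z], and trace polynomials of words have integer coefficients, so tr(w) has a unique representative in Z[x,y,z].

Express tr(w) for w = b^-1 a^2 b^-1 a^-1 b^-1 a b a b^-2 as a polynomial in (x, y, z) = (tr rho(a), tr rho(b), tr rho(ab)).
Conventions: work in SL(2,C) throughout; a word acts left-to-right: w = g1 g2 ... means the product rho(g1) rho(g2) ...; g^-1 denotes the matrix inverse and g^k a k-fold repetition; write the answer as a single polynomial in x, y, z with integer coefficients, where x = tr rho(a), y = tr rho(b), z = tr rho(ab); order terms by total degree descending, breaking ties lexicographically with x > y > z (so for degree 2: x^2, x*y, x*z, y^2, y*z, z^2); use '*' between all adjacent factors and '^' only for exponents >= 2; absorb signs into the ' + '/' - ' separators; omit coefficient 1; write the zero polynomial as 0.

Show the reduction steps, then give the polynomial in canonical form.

trace(a^2) = trace(a) trace(a) - trace(1)   [square of a] = x^2 - 2
trace(a^3) = trace(a) trace(a^2) - trace(a)   [square of a] = x^3 - 3*x
trace(a b a) = trace(a) trace(b a) - trace(b)   [square of a] = x*z - y
trace(a^3 b) = trace(a) trace(a b a) - trace(a b)   [square of a] = x^2*z - x*y - z
trace(a b^-1 a^2) = trace(a^3) trace(b) - trace(a^3 b)   [inverse elimination on b] = x^3*y - x^2*z - 2*x*y + z
trace(a b a^3) = trace(a) trace(a b a^2) - trace(a b a)   [square of a] = x^3*z - x^2*y - 2*x*z + y
trace(b a b a) = trace(b a) trace(b a) - trace(1)   [split at a repeated b] = z^2 - 2
trace(b a b) = trace(b) trace(a b) - trace(a)   [square of b] = y*z - x
trace(b a b a^2) = trace(a) trace(b a b a) - trace(b a b)   [square of a] = x*z^2 - y*z - x
trace(a^2 b a b a) = trace(a) trace(b a b a^2) - trace(b a b a)   [square of a] = x^2*z^2 - x*y*z - x^2 - z^2 + 2
trace(a b a b a^3) = trace(a) trace(a^2 b a b a) - trace(a^2 b a b)   [square of a] = x^3*z^2 - x^2*y*z - x^3 - 2*x*z^2 + y*z + 3*x
trace(b a b a b a) = trace(b a) trace(b a b a) - trace(b^-1 a^-1)   [split at a repeated b] = z^3 - 3*z
trace(b a b a b) = trace(b) trace(a b a b) - trace(a b a)   [square of b] = y*z^2 - x*z - y
trace(a b a b a b a) = trace(a) trace(b a b a b a) - trace(b a b a b)   [square of a] = x*z^3 - y*z^2 - 2*x*z + y
trace(a b a b a^3 b) = trace(a) trace(a b a b a b a) - trace(a b a b a b)   [square of a] = x^2*z^3 - x*y*z^2 - 2*x^2*z - z^3 + x*y + 3*z
trace(b a b a^3 b^-1 a) = trace(a b a b a^3) trace(b) - trace(a b a b a^3 b)   [inverse elimination on b] = x^3*y*z^2 - x^2*y^2*z - x^2*z^3 - x^3*y - x*y*z^2 + 2*x^2*z + y^2*z + z^3 + 2*x*y - 3*z
trace(a^2 b^-1 a^-1 b a b a) = trace(b a b a^3 b^-1) trace(a) - trace(b a b a^3 b^-1 a)   [inverse elimination on a] = -x^3*y*z^2 + x^4*z + x^2*y^2*z + x^2*z^3 + x*y*z^2 - 4*x^2*z - y^2*z - z^3 - x*y + 3*z
trace(b a b a b a b a) = trace(b a) trace(b a b a b a) - trace(b^-1 a^-1 b^-1 a^-1)   [split at a repeated b] = z^4 - 4*z^2 + 2
trace(b a b a b a b) = trace(b) trace(a b a b a b) - trace(a b a b a)   [square of b] = y*z^3 - x*z^2 - 2*y*z + x
trace(a b a b a b a^2 b) = trace(a) trace(b a b a b a b a) - trace(b a b a b a b)   [square of a] = x*z^4 - y*z^3 - 3*x*z^2 + 2*y*z + x
trace(b a b a b a^2 b^-1 a) = trace(a b a b a b a^2) trace(b) - trace(a b a b a b a^2 b)   [inverse elimination on b] = x^2*y*z^3 - x*y^2*z^2 - x*z^4 - 2*x^2*y*z + x*y^2 + 3*x*z^2 + y*z - x
trace(a^2 b^-1 a^-1 b a b a b) = trace(b a b a b a^2 b^-1) trace(a) - trace(b a b a b a^2 b^-1 a)   [inverse elimination on a] = -x^2*y*z^3 + x^3*z^2 + x*y^2*z^2 + x*z^4 + x^2*y*z - x^3 - x*y^2 - 4*x*z^2 - y*z + 3*x
trace(a b a b^-1 a^2 b^-1 a^-1 b) = trace(a^2 b^-1 a^-1 b a b a) trace(b) - trace(a^2 b^-1 a^-1 b a b a b)   [inverse elimination on b] = -x^3*y^2*z^2 + x^4*y*z + x^2*y^3*z + 2*x^2*y*z^3 - x^3*z^2 - x*z^4 - 5*x^2*y*z - y^3*z - y*z^3 + x^3 + 4*x*z^2 + 4*y*z - 3*x
trace(a^2 b^-1 a^-1 b^-1 a b a b^-1) = trace(a b a b^-1 a^2 b^-1 a^-1) trace(b) - trace(a b a b^-1 a^2 b^-1 a^-1 b)   [inverse elimination on b] = x^3*y^2*z^2 - x^4*y*z - x^2*y^3*z - 2*x^2*y*z^3 + x^3*y^2 + x^3*z^2 + x*z^4 + 4*x^2*y*z + y^3*z + y*z^3 - x^3 - 2*x*y^2 - 4*x*z^2 - 3*y*z + 3*x
trace(a b a^3 b^-1) = trace(a b a^3) trace(b) - trace(a b a^3 b)   [inverse elimination on b] = x^3*y*z - x^2*y^2 - x^2*z^2 - x*y*z + x^2 + y^2 + z^2 - 2
trace(b^-1 a b a^3 b^-1) = trace(a b a^3 b^-1) trace(b) - trace(a b a^3)   [inverse elimination on b] = x^3*y^2*z - x^2*y^3 - x^2*y*z^2 - x^3*z - x*y^2*z + 2*x^2*y + y^3 + y*z^2 + 2*x*z - 3*y
trace(a^2 b a^3) = trace(a) trace(b a^4) - trace(b a^3)   [square of a] = x^4*z - x^3*y - 3*x^2*z + 2*x*y + z
trace(b a^2 b) = trace(b) trace(a^2 b) - trace(a^2)   [square of b] = x*y*z - x^2 - y^2 + 2
trace(a b a^2 b a) = trace(a) trace(b a^2 b a) - trace(b a^2 b)   [square of a] = x^2*z^2 - 2*x*y*z + y^2 - 2
trace(a^2 b a^3 b) = trace(a) trace(a b a^2 b a) - trace(a b a^2 b)   [square of a] = x^3*z^2 - 2*x^2*y*z + x*y^2 - x*z^2 + y*z - x
trace(a b a^3 b^-1 a) = trace(a^2 b a^3) trace(b) - trace(a^2 b a^3 b)   [inverse elimination on b] = x^4*y*z - x^3*y^2 - x^3*z^2 - x^2*y*z + x*y^2 + x*z^2 + x
trace(b^-1 a b a^3 b^-1 a) = trace(a b a^3 b^-1 a) trace(b) - trace(a b a^3 b^-1 a b)   [inverse elimination on b] = x^4*y^2*z - x^3*y^3 - 2*x^3*y*z^2 + x^2*z^3 + x^3*y + x*y^3 + 2*x*y*z^2 - 2*x^2*z - y^2*z - z^3 - x*y + 3*z
trace(a^2 b^-1 a^-1 b^-1 a b a) = trace(b^-1 a b a^3 b^-1) trace(a) - trace(b^-1 a b a^3 b^-1 a)   [inverse elimination on a] = x^3*y*z^2 - x^4*z - x^2*y^2*z - x^2*z^3 + x^3*y - x*y*z^2 + 4*x^2*z + y^2*z + z^3 - 2*x*y - 3*z
trace(b^-1 a^2 b^-1 a^-1 b^-1 a b a b^-1) = trace(a^2 b^-1 a^-1 b^-1 a b a b^-1) trace(b) - trace(a^2 b^-1 a^-1 b^-1 a b a)   [inverse elimination on b] = x^3*y^3*z^2 - x^4*y^2*z - x^2*y^4*z - 2*x^2*y^2*z^3 + x^3*y^3 + x*y*z^4 + x^4*z + 5*x^2*y^2*z + x^2*z^3 + y^4*z + y^2*z^3 - 2*x^3*y - 2*x*y^3 - 3*x*y*z^2 - 4*x^2*z - 4*y^2*z - z^3 + 5*x*y + 3*z
trace(b^-1 a^2 b^-1 a^-1 b^-1 a b a b^-2) = trace(b^-1 a^2 b^-1 a^-1 b^-1 a b a b^-1) trace(b) - trace(b^-1 a^2 b^-1 a^-1 b^-1 a b a)   [inverse elimination on b] = x^3*y^4*z^2 - x^4*y^3*z - x^2*y^5*z - 2*x^2*y^3*z^3 + x^3*y^4 - x^3*y^2*z^2 + x*y^2*z^4 + 2*x^4*y*z + 6*x^2*y^3*z + 3*x^2*y*z^3 + y^5*z + y^3*z^3 - 3*x^3*y^2 - x^3*z^2 - 2*x*y^4 - 3*x*y^2*z^2 - x*z^4 - 8*x^2*y*z - 5*y^3*z - 2*y*z^3 + x^3 + 7*x*y^2 + 4*x*z^2 + 6*y*z - 3*x

x^3*y^4*z^2 - x^4*y^3*z - x^2*y^5*z - 2*x^2*y^3*z^3 + x^3*y^4 - x^3*y^2*z^2 + x*y^2*z^4 + 2*x^4*y*z + 6*x^2*y^3*z + 3*x^2*y*z^3 + y^5*z + y^3*z^3 - 3*x^3*y^2 - x^3*z^2 - 2*x*y^4 - 3*x*y^2*z^2 - x*z^4 - 8*x^2*y*z - 5*y^3*z - 2*y*z^3 + x^3 + 7*x*y^2 + 4*x*z^2 + 6*y*z - 3*x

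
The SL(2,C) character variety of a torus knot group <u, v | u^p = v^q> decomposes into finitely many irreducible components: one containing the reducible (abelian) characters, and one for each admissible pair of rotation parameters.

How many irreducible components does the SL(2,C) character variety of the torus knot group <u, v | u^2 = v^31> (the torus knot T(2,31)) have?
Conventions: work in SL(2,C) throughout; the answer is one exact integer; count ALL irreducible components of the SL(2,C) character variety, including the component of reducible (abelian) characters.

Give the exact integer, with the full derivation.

16

In the torus knot group T(2,31), u^2 = v^31 is central, so an irreducible representation sends it to +I or -I (Schur).
On an irreducible component, tr(u) is locked at 2*cos(pi*alpha/2) for some alpha in 1..1, and tr(v) at 2*cos(pi*beta/31) for some beta in 1..30.
The two central values (-1)^alpha I and (-1)^beta I must be the same matrix, so alpha and beta share a parity.
Counting: 1 odd alphas x 15 odd betas + 0 even alphas x 15 even betas = 15 + 0 = 15.
components with irreducible characters: 15; plus the single component of reducible (abelian) characters: total 16.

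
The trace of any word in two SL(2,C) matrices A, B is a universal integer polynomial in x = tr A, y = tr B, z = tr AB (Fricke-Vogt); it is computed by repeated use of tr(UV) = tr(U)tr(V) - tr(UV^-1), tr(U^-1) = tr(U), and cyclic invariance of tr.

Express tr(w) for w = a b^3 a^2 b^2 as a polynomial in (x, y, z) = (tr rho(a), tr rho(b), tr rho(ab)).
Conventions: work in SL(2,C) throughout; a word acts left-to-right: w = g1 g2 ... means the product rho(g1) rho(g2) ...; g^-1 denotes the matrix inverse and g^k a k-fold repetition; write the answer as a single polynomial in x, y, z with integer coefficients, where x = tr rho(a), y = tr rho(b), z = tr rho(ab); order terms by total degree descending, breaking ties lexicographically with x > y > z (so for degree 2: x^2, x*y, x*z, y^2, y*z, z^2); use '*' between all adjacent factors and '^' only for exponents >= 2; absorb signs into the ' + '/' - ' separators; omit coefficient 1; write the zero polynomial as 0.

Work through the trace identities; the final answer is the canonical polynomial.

use: trace(a b a b) = trace(b a)*trace(b a) - trace(1)  (split on b) = z^2 - 2
trace(a b a) = trace(a)*trace(b a) - trace(b)  (reduce the a square) = x*z - y
trace(b^2 a b a) = trace(b)*trace(a b a b) - trace(a b a)  (reduce the b square) = y*z^2 - x*z - y
use: trace(a b^2) = trace(b)*trace(a b) - trace(a)  (reduce the b square) = y*z - x
apply: trace(b^2 a b) = trace(b)*trace(a b^2) - trace(a b)  (reduce the b square) = y^2*z - x*y - z
apply: trace(a^2 b^2 a b) = trace(a)*trace(b^2 a b a) - trace(b^2 a b)  (reduce the a square) = x*y*z^2 - x^2*z - y^2*z + z
trace(a^2) = trace(a)*trace(a) - trace(1)  (reduce the a square) = x^2 - 2
trace(b^2 a^2) = trace(b)*trace(a^2 b) - trace(a^2)  (reduce the b square) = x*y*z - x^2 - y^2 + 2
use: trace(a^2 b^2 a) = trace(a)*trace(b^2 a^2) - trace(b^2 a)  (reduce the a square) = x^2*y*z - x^3 - x*y^2 - y*z + 3*x
apply: trace(b a^2 b^2 a b) = trace(b)*trace(a^2 b^2 a b) - trace(a^2 b^2 a)  (reduce the b square) = x*y^2*z^2 - 2*x^2*y*z - y^3*z + x^3 + x*y^2 + 2*y*z - 3*x
trace(a b^3 a^2 b^2) = trace(b)*trace(b a^2 b^2 a b) - trace(b a^2 b^2 a)  (reduce the b square) = x*y^3*z^2 - 2*x^2*y^2*z - y^4*z + x^3*y + x*y^3 - x*y*z^2 + x^2*z + 3*y^2*z - 3*x*y - z

x*y^3*z^2 - 2*x^2*y^2*z - y^4*z + x^3*y + x*y^3 - x*y*z^2 + x^2*z + 3*y^2*z - 3*x*y - z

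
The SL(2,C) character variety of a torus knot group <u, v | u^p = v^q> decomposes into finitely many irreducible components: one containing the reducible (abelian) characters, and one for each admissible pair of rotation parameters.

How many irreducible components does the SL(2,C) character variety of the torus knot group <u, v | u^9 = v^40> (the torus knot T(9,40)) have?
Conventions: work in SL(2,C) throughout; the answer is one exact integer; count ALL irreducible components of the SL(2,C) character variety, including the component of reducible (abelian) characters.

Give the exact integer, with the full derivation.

157

Gamma = < u, v | u^9 = v^40 > (torus knot T(9,40)); the central element u^9 = v^40 acts as +I or -I in any irreducible SL(2,C) representation.
On an irreducible component, tr(u) is locked at 2*cos(pi*alpha/9) for some alpha in 1..8, and tr(v) at 2*cos(pi*beta/40) for some beta in 1..39.
Consistency of u^9 = (-1)^alpha I with v^40 = (-1)^beta I forces alpha = beta (mod 2).
count pairs: odd alpha (4 choices) x odd beta (20), plus even alpha (4) x even beta (19): 4*20 + 4*19 = 156.
That is 156 components of irreducible characters, and with the reducible (abelian) component the total is 157.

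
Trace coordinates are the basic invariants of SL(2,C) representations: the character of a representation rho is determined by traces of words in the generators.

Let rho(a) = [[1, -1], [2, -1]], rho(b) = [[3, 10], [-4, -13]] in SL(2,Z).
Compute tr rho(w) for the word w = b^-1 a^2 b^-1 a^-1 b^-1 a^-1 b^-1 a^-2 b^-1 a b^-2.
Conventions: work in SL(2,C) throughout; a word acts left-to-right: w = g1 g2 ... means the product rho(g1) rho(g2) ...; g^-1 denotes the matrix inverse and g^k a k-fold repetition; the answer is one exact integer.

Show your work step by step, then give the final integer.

rho(b^-1) = [[-13, -10], [4, 3]]
... * rho(a) = [[1, -1], [2, -1]]  ->  [[-33, 23], [10, -7]]
... * rho(a) = [[1, -1], [2, -1]]  ->  [[13, 10], [-4, -3]]
... * rho(b^-1) = [[-13, -10], [4, 3]]  ->  [[-129, -100], [40, 31]]
... * rho(a^-1) = [[-1, 1], [-2, 1]]  ->  [[329, -229], [-102, 71]]
... * rho(b^-1) = [[-13, -10], [4, 3]]  ->  [[-5193, -3977], [1610, 1233]]
... * rho(a^-1) = [[-1, 1], [-2, 1]]  ->  [[13147, -9170], [-4076, 2843]]
... * rho(b^-1) = [[-13, -10], [4, 3]]  ->  [[-207591, -158980], [64360, 49289]]
... * rho(a^-1) = [[-1, 1], [-2, 1]]  ->  [[525551, -366571], [-162938, 113649]]
... * rho(a^-1) = [[-1, 1], [-2, 1]]  ->  [[207591, 158980], [-64360, -49289]]
... * rho(b^-1) = [[-13, -10], [4, 3]]  ->  [[-2062763, -1598970], [639524, 495733]]
... * rho(a) = [[1, -1], [2, -1]]  ->  [[-5260703, 3661733], [1630990, -1135257]]
... * rho(b^-1) = [[-13, -10], [4, 3]]  ->  [[83036071, 63592229], [-25743898, -19715671]]
... * rho(b^-1) = [[-13, -10], [4, 3]]  ->  [[-825100007, -639584023], [255807990, 198291967]]
tr = -825100007 + 198291967 = -626808040

-626808040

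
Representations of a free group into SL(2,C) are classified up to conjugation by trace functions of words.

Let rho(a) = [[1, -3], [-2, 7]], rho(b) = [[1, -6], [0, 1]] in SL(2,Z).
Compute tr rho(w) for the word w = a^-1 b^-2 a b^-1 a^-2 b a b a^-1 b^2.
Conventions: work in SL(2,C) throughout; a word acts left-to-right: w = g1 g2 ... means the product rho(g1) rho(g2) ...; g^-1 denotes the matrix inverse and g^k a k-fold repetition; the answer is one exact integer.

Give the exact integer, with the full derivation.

-5239618

rho(a^-1) = [[7, 3], [2, 1]]
... * rho(b^-1) = [[1, 6], [0, 1]]  ->  [[7, 45], [2, 13]]
... * rho(b^-1) = [[1, 6], [0, 1]]  ->  [[7, 87], [2, 25]]
... * rho(a) = [[1, -3], [-2, 7]]  ->  [[-167, 588], [-48, 169]]
... * rho(b^-1) = [[1, 6], [0, 1]]  ->  [[-167, -414], [-48, -119]]
... * rho(a^-1) = [[7, 3], [2, 1]]  ->  [[-1997, -915], [-574, -263]]
... * rho(a^-1) = [[7, 3], [2, 1]]  ->  [[-15809, -6906], [-4544, -1985]]
... * rho(b) = [[1, -6], [0, 1]]  ->  [[-15809, 87948], [-4544, 25279]]
... * rho(a) = [[1, -3], [-2, 7]]  ->  [[-191705, 663063], [-55102, 190585]]
... * rho(b) = [[1, -6], [0, 1]]  ->  [[-191705, 1813293], [-55102, 521197]]
... * rho(a^-1) = [[7, 3], [2, 1]]  ->  [[2284651, 1238178], [656680, 355891]]
... * rho(b) = [[1, -6], [0, 1]]  ->  [[2284651, -12469728], [656680, -3584189]]
... * rho(b) = [[1, -6], [0, 1]]  ->  [[2284651, -26177634], [656680, -7524269]]
tr = 2284651 + -7524269 = -5239618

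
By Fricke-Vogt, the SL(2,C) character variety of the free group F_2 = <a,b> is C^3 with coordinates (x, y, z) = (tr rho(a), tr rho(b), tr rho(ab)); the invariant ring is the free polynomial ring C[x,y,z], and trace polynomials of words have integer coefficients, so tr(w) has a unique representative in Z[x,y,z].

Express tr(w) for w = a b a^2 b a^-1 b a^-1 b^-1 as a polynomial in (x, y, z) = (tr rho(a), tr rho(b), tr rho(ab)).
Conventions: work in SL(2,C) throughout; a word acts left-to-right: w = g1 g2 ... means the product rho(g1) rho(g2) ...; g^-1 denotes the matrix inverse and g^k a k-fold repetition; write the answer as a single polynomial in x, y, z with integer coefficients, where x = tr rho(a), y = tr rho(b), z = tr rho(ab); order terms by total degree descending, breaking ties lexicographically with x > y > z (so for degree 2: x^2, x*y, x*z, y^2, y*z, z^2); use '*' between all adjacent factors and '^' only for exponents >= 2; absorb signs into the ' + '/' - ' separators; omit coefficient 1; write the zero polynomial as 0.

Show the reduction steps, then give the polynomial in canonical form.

-x^3*y^2*z^2 + x^4*y*z + 2*x^2*y^3*z + 2*x^2*y*z^3 - x^3*y^2 - x^3*z^2 - x*y^4 - 3*x*y^2*z^2 - x*z^4 - 3*x^2*y*z + y^3*z + y*z^3 + 4*x*y^2 + 4*x*z^2 - 3*y*z - x

tr(b a b a) = tr(a b)*tr(a b) - tr(1)   [split at repeated a] = z^2 - 2
tr(b a b) = tr(b)*tr(a b) - tr(a) = y*z - x
so tr(a b a^2 b) = tr(a)*tr(b a b a) - tr(b a b) = x*z^2 - y*z - x
reduce: tr(a b a) = tr(a)*tr(b a) - tr(b) = x*z - y
tr(a b a^2) = tr(a)*tr(a b a) - tr(a b) = x^2*z - x*y - z
tr(b a^2 b^2 a) = tr(b)*tr(a b a^2 b) - tr(a b a^2) = x*y*z^2 - x^2*z - y^2*z + z
reduce: tr(b^2) = tr(b)*tr(b) - tr(1) = y^2 - 2
so tr(b a^2 b) = tr(a)*tr(b^2 a) - tr(b^2) = x*y*z - x^2 - y^2 + 2
so tr(b a^2 b^2) = tr(b)*tr(b a^2 b) - tr(b a^2) = x*y^2*z - x^2*y - y^3 - x*z + 3*y
reduce: tr(a b a^2 b^2 a) = tr(a)*tr(b a^2 b^2 a) - tr(b a^2 b^2) = x^2*y*z^2 - x^3*z - 2*x*y^2*z + x^2*y + y^3 + 2*x*z - 3*y
tr(b a b a b a) = tr(b a b a)*tr(b a) - tr(a b)   [split at repeated b] = z^3 - 3*z
reduce: tr(b a b a b) = tr(b)*tr(a b a b) - tr(a b a) = y*z^2 - x*z - y
reduce: tr(a b a b a^2 b) = tr(a)*tr(b a b a b a) - tr(b a b a b) = x*z^3 - y*z^2 - 2*x*z + y
so tr(a b a b a^2) = tr(a)*tr(a b a b a) - tr(a b a b) = x^2*z^2 - x*y*z - x^2 - z^2 + 2
tr(a b a^2 b^2 a b) = tr(b)*tr(a b a b a^2 b) - tr(a b a b a^2) = x*y*z^3 - x^2*z^2 - y^2*z^2 - x*y*z + x^2 + y^2 + z^2 - 2
reduce: tr(b^-1 a b a^2 b^2 a) = tr(a b a^2 b^2 a)*tr(b) - tr(a b a^2 b^2 a b) = x^2*y^2*z^2 - x^3*y*z - 2*x*y^3*z - x*y*z^3 + x^2*y^2 + x^2*z^2 + y^4 + y^2*z^2 + 3*x*y*z - x^2 - 4*y^2 - z^2 + 2
so tr(b a^-1 b^-1 a b a^2 b) = tr(b^-1 a b a^2 b^2)*tr(a) - tr(b^-1 a b a^2 b^2 a) = -x^2*y^2*z^2 + x^3*y*z + 2*x*y^3*z + x*y*z^3 - x^2*y^2 - y^4 - y^2*z^2 - 4*x*y*z + 4*y^2 + z^2 - 2
so tr(b a^2 b a b) = tr(b)*tr(a^2 b a b) - tr(a^2 b a) = x*y*z^2 - x^2*z - y^2*z + z
tr(b a b^2 a b a) = tr(b)*tr(a b a b a b) - tr(a b a b a) = y*z^3 - x*z^2 - 2*y*z + x
so tr(b a b^2 a b) = tr(b)*tr(a b^2 a b) - tr(a b^2 a) = y^2*z^2 - 2*x*y*z + x^2 - 2
tr(b a b a^2 b a b) = tr(a)*tr(b a b^2 a b a) - tr(b a b^2 a b) = x*y*z^3 - x^2*z^2 - y^2*z^2 + 2
reduce: tr(b a b a b a b a) = tr(b a b a b a)*tr(b a) - tr(a b a b)   [split at repeated b] = z^4 - 4*z^2 + 2
reduce: tr(b a b a^2 b a b a) = tr(a)*tr(b a b a b a b a) - tr(b a b a b a b) = x*z^4 - y*z^3 - 3*x*z^2 + 2*y*z + x
tr(a b a^2 b a b a^-1 b) = tr(b a b a^2 b a b)*tr(a) - tr(b a b a^2 b a b a) = x^2*y*z^3 - x^3*z^2 - x*y^2*z^2 - x*z^4 + y*z^3 + 3*x*z^2 - 2*y*z + x
so tr(b a^-1 b^-1 a b a^2 b a) = tr(a b a^2 b a b a^-1)*tr(b) - tr(a b a^2 b a b a^-1 b) = -x^2*y*z^3 + x^3*z^2 + 2*x*y^2*z^2 + x*z^4 - x^2*y*z - y^3*z - y*z^3 - 3*x*z^2 + 3*y*z - x
tr(a b a^2 b a^-1 b a^-1 b^-1) = tr(b a^-1 b^-1 a b a^2 b)*tr(a) - tr(b a^-1 b^-1 a b a^2 b a) = -x^3*y^2*z^2 + x^4*y*z + 2*x^2*y^3*z + 2*x^2*y*z^3 - x^3*y^2 - x^3*z^2 - x*y^4 - 3*x*y^2*z^2 - x*z^4 - 3*x^2*y*z + y^3*z + y*z^3 + 4*x*y^2 + 4*x*z^2 - 3*y*z - x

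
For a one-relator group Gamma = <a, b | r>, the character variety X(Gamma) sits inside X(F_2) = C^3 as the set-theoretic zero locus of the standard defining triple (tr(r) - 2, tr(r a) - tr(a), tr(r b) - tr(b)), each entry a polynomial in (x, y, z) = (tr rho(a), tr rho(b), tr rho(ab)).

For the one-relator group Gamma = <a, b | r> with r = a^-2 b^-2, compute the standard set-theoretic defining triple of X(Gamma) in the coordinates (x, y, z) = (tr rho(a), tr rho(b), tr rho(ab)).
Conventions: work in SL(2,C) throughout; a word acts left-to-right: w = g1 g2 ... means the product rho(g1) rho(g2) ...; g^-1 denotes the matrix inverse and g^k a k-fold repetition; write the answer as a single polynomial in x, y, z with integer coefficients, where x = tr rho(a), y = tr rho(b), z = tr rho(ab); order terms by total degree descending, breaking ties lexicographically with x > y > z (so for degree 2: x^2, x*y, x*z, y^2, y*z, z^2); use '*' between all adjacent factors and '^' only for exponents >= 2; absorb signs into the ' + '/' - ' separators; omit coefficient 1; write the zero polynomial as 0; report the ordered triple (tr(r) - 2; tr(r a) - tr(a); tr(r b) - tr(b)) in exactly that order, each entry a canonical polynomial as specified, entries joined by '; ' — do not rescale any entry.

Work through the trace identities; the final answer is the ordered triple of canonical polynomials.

use: trace(b^-1) = trace(b) = y
apply: trace(b^-2) = trace(b^-1) trace(b) - trace(1)  (eliminate b^-1) = y^2 - 2
apply: trace(b^-1 a) = trace(a) trace(b) - trace(a b)  (eliminate b^-1) = x*y - z
apply: trace(b^-2 a) = trace(b^-1 a) trace(b) - trace(b^-1 a b)  (eliminate b^-1) = x*y^2 - y*z - x
apply: trace(b^-2 a^-1) = trace(b^-2) trace(a) - trace(b^-2 a)  (eliminate a^-1) = y*z - x
use: trace(a^-2 b^-2) = trace(b^-2 a^-1) trace(a) - trace(b^-2)  (eliminate a^-1) = x*y*z - x^2 - y^2 + 2
use: trace(a^-2) = trace(a^-1) trace(a) - trace(1) = x^2 - 2
trace(a^-2 b) = trace(a^-1 b) trace(a) - trace(a^-1 b a) = x^2*y - x*z - y
use: trace(a^-2 b^-1) = trace(a^-2) trace(b) - trace(a^-2 b) = x*z - y
assemble the triple (trace(r) - 2; trace(r a) - x; trace(r b) - y)

x*y*z - x^2 - y^2; y*z - 2*x; x*z - 2*y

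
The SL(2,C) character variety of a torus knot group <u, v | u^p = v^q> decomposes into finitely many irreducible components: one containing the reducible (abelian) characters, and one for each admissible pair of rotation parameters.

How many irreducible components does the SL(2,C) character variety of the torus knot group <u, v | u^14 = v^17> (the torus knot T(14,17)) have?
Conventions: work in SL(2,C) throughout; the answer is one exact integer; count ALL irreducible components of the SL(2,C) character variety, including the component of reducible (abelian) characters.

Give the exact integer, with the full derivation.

105

Gamma = < u, v | u^14 = v^17 > (torus knot T(14,17)); the central element u^14 = v^17 acts as +I or -I in any irreducible SL(2,C) representation.
On an irreducible component, tr(u) is locked at 2*cos(pi*alpha/14) for some alpha in 1..13, and tr(v) at 2*cos(pi*beta/17) for some beta in 1..16.
Consistency of u^14 = (-1)^alpha I with v^17 = (-1)^beta I forces alpha = beta (mod 2).
count pairs: odd alpha (7 choices) x odd beta (8), plus even alpha (6) x even beta (8): 7*8 + 6*8 = 104.
Total: 104 irreducible-character components + 1 reducible (abelian) component = 105.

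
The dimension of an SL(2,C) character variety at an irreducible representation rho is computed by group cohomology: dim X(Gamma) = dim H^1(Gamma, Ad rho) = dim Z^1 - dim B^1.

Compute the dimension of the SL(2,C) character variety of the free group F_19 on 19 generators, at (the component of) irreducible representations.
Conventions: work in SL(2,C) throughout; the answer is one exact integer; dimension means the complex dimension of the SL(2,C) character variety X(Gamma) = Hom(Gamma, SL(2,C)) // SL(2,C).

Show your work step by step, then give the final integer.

Here Gamma is free of rank 19 — no relator constrains a cocycle.
Z^1(Gamma, Ad rho) = (sl_2)^19: a cocycle is a free choice of one sl_2 vector per generator, so dim Z^1 = 3*19 = 57.
At an irreducible rho the centralizer of the image in sl_2 is 0, so the coboundary map sl_2 -> Z^1 is injective: dim B^1 = 3.
dim H^1 = 57 - 3 = 54, which is dim X.

54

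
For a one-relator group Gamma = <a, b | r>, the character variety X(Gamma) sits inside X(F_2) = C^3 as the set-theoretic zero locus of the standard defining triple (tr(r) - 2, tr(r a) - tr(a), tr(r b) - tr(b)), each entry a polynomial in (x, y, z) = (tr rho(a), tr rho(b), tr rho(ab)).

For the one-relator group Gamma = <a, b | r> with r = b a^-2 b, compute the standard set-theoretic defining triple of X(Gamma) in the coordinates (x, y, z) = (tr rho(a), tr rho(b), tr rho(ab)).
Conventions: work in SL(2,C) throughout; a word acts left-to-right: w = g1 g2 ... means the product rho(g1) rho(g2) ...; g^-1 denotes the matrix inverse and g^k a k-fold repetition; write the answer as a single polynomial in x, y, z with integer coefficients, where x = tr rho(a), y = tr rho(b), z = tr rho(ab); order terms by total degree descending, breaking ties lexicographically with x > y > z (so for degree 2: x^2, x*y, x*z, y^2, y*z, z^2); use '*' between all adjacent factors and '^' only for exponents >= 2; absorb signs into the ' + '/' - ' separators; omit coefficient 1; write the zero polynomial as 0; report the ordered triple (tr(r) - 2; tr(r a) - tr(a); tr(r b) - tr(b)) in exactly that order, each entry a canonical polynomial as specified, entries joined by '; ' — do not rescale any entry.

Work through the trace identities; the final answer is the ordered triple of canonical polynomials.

trace(b^2) = trace(b) trace(b) - trace(1)  (reduce the b square) = y^2 - 2
reduce: trace(b^2 a) = trace(b) trace(a b) - trace(a)  (reduce the b square) = y*z - x
reduce: trace(a^-1 b^2) = trace(b^2) trace(a) - trace(b^2 a)  (eliminate a^-1) = x*y^2 - y*z - x
reduce: trace(b a^-2 b) = trace(a^-1 b^2) trace(a) - trace(a^-1 b^2 a)  (eliminate a^-1) = x^2*y^2 - x*y*z - x^2 - y^2 + 2
so trace(b a b a) = trace(a b) trace(a b) - trace(1)   [split at a repeated a] = z^2 - 2
so trace(b a b a^-1) = trace(b a b) trace(a) - trace(b a b a)   [inverse elimination on a] = x*y*z - x^2 - z^2 + 2
reduce: trace(b a^-2 b a) = trace(b a b a^-1) trace(a) - trace(b a b)   [inverse elimination on a] = x^2*y*z - x^3 - x*z^2 - y*z + 3*x
trace(b^3) = trace(b) trace(b^2) - trace(b) = y^3 - 3*y
so trace(b^3 a) = trace(b) trace(a b^2) - trace(a b) = y^2*z - x*y - z
trace(a^-1 b^3) = trace(b^3) trace(a) - trace(b^3 a) = x*y^3 - y^2*z - 2*x*y + z
so trace(b a^-2 b^2) = trace(a^-1 b^3) trace(a) - trace(a^-1 b^3 a) = x^2*y^3 - x*y^2*z - 2*x^2*y - y^3 + x*z + 3*y
assemble the triple (trace(r) - 2; trace(r a) - x; trace(r b) - y)

x^2*y^2 - x*y*z - x^2 - y^2; x^2*y*z - x^3 - x*z^2 - y*z + 2*x; x^2*y^3 - x*y^2*z - 2*x^2*y - y^3 + x*z + 2*y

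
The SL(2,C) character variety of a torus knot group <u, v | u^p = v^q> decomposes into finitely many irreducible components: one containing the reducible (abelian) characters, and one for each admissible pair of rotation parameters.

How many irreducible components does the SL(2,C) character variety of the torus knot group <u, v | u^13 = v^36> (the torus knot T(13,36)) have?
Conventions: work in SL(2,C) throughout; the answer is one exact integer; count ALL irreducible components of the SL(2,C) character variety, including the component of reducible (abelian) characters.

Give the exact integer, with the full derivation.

211

For T(13,36): irreducibility forces the central element u^13 = v^36 to one of +I, -I.
So on each irreducible component the traces are pinned: tr(u) = 2*cos(pi*alpha/13) with 1 <= alpha <= 12, tr(v) = 2*cos(pi*beta/36) with 1 <= beta <= 35.
Consistency of u^13 = (-1)^alpha I with v^36 = (-1)^beta I forces alpha = beta (mod 2).
Enumerate parity-matched pairs: 6*18 odd-odd plus 6*17 even-even gives 210.
components with irreducible characters: 210; plus the single component of reducible (abelian) characters: total 211.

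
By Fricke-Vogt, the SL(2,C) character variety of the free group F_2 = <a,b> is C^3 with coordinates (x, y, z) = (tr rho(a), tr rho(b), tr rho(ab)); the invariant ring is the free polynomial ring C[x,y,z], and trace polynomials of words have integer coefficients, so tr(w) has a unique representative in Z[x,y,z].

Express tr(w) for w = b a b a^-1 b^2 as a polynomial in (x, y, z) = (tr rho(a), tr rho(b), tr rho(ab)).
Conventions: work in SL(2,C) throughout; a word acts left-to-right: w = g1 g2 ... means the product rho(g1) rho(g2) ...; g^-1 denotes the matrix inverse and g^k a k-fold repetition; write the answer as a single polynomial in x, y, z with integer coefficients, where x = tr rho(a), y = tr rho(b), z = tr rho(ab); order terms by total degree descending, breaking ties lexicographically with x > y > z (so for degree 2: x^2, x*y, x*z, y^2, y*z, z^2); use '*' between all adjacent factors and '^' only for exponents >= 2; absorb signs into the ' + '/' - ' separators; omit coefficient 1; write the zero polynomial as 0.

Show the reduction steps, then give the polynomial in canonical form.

and trace(b a b) = trace(b)*trace(a b) - trace(a)   [square of b] = y*z - x
next, trace(a b^3) = trace(b)*trace(b a b) - trace(b a)   [square of b] = y^2*z - x*y - z
trace(b^3 a b) = trace(b)*trace(a b^3) - trace(a b^2)   [square of b] = y^3*z - x*y^2 - 2*y*z + x
trace(a b a b) = trace(b a)*trace(b a) - trace(1)   [split at a repeated b] = z^2 - 2
and trace(a b a) = trace(a)*trace(b a) - trace(b)   [square of a] = x*z - y
trace(b a b a b) = trace(b)*trace(a b a b) - trace(a b a)   [square of b] = y*z^2 - x*z - y
trace(b^3 a b a) = trace(b)*trace(b a b a b) - trace(b a b a)   [square of b] = y^2*z^2 - x*y*z - y^2 - z^2 + 2
next, trace(b a b a^-1 b^2) = trace(b^3 a b)*trace(a) - trace(b^3 a b a)   [inverse elimination on a] = x*y^3*z - x^2*y^2 - y^2*z^2 - x*y*z + x^2 + y^2 + z^2 - 2

x*y^3*z - x^2*y^2 - y^2*z^2 - x*y*z + x^2 + y^2 + z^2 - 2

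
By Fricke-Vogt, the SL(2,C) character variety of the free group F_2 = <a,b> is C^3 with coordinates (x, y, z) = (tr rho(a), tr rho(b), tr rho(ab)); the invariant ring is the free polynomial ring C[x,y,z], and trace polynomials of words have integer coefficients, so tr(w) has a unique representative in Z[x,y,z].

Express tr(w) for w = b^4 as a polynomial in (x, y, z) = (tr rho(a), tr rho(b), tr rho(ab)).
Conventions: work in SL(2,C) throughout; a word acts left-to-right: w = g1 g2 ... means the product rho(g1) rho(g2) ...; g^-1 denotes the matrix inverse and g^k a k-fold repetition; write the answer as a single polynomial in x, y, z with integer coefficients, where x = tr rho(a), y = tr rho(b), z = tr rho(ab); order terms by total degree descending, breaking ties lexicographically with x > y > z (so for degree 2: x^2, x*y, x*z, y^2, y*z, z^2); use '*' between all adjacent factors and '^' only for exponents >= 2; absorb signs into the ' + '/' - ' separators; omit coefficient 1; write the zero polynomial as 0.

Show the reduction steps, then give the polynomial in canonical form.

y^4 - 4*y^2 + 2

and tr(b^2) = tr(b)*tr(b) - tr(1) = y^2 - 2
tr(b^3) = tr(b)*tr(b^2) - tr(b) = y^3 - 3*y
next, tr(b^4) = tr(b)*tr(b^3) - tr(b^2) = y^4 - 4*y^2 + 2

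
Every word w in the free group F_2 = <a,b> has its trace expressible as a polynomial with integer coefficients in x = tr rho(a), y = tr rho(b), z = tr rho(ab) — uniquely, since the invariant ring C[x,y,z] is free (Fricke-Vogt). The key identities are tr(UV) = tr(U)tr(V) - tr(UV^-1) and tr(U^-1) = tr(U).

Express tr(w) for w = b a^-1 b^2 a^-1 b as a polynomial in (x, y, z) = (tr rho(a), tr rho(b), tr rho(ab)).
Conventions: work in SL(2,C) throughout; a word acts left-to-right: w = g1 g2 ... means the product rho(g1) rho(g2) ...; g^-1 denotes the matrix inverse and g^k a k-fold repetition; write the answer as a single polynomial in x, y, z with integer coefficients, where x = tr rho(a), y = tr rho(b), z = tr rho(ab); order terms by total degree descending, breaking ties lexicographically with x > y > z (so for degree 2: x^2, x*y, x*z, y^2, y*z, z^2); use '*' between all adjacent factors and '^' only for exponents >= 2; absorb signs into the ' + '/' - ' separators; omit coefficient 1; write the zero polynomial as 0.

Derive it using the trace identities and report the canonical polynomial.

x^2*y^4 - 2*x*y^3*z - 2*x^2*y^2 + y^2*z^2 + 2*x*y*z + x^2 - 2

tr(b^2) = tr(b) * tr(b) - tr(1)   [square of b] = y^2 - 2
next, tr(b^3) = tr(b) * tr(b^2) - tr(b)   [square of b] = y^3 - 3*y
and tr(b^4) = tr(b) * tr(b^3) - tr(b^2)   [square of b] = y^4 - 4*y^2 + 2
tr(b a b) = tr(b) * tr(a b) - tr(a)   [square of b] = y*z - x
next, tr(b^2 a b) = tr(b) * tr(b a b) - tr(b a)   [square of b] = y^2*z - x*y - z
tr(b^4 a) = tr(b) * tr(b^2 a b) - tr(b^2 a)   [square of b] = y^3*z - x*y^2 - 2*y*z + x
tr(b^2 a^-1 b^2) = tr(b^4) * tr(a) - tr(b^4 a)   [inverse elimination on a] = x*y^4 - y^3*z - 3*x*y^2 + 2*y*z + x
tr(a b a b) = tr(b a) * tr(b a) - tr(1)   [split at a repeated b] = z^2 - 2
next, tr(a b a) = tr(a) * tr(b a) - tr(b)   [square of a] = x*z - y
tr(a b^2 a b) = tr(b) * tr(a b a b) - tr(a b a)   [square of b] = y*z^2 - x*z - y
tr(a b^2 a) = tr(a) * tr(b^2 a) - tr(b^2)   [square of a] = x*y*z - x^2 - y^2 + 2
tr(b^2 a b^2 a) = tr(b) * tr(a b^2 a b) - tr(a b^2 a)   [square of b] = y^2*z^2 - 2*x*y*z + x^2 - 2
tr(b^2 a^-1 b^2 a) = tr(b^2 a b^2) * tr(a) - tr(b^2 a b^2 a)   [inverse elimination on a] = x*y^3*z - x^2*y^2 - y^2*z^2 + 2
next, tr(b a^-1 b^2 a^-1 b) = tr(b^2 a^-1 b^2) * tr(a) - tr(b^2 a^-1 b^2 a)   [inverse elimination on a] = x^2*y^4 - 2*x*y^3*z - 2*x^2*y^2 + y^2*z^2 + 2*x*y*z + x^2 - 2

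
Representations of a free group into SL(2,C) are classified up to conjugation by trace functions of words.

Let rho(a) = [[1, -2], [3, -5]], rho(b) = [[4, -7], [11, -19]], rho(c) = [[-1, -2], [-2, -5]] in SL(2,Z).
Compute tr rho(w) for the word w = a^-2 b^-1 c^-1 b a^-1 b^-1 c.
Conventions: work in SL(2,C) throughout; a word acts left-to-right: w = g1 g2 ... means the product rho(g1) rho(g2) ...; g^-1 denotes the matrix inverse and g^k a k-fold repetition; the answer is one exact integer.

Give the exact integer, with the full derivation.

rho(a^-1) = [[-5, 2], [-3, 1]]
... * rho(a^-1) = [[-5, 2], [-3, 1]]  ->  [[19, -8], [12, -5]]
... * rho(b^-1) = [[-19, 7], [-11, 4]]  ->  [[-273, 101], [-173, 64]]
... * rho(c^-1) = [[-5, 2], [2, -1]]  ->  [[1567, -647], [993, -410]]
... * rho(b) = [[4, -7], [11, -19]]  ->  [[-849, 1324], [-538, 839]]
... * rho(a^-1) = [[-5, 2], [-3, 1]]  ->  [[273, -374], [173, -237]]
... * rho(b^-1) = [[-19, 7], [-11, 4]]  ->  [[-1073, 415], [-680, 263]]
... * rho(c) = [[-1, -2], [-2, -5]]  ->  [[243, 71], [154, 45]]
tr = 243 + 45 = 288

288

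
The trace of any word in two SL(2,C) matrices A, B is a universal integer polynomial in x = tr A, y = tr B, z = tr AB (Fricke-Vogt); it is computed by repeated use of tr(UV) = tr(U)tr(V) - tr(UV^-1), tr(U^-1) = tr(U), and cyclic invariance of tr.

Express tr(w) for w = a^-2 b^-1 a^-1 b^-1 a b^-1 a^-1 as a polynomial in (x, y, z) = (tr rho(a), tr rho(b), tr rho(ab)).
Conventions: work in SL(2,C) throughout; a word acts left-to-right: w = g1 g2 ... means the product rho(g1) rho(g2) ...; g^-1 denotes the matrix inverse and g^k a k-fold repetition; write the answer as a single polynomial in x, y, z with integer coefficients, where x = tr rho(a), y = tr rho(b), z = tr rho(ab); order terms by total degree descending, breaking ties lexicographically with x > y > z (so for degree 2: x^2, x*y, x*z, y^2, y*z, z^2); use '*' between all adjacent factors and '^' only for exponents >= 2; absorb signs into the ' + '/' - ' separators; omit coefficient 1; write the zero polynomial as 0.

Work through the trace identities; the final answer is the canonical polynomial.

tr(b^-1) = tr(b) = y
tr(b^-1 a) = tr(a) * tr(b) - tr(a b) = x*y - z
tr(a^-1 b^-1) = tr(b^-1) * tr(a) - tr(b^-1 a) = z
tr(a^-1 b^-2) = tr(a^-1 b^-1) * tr(b) - tr(a^-1) = y*z - x
tr(a b a) = tr(a) * tr(b a) - tr(b) = x*z - y
tr(a b a b) = tr(b a) * tr(b a) - tr(1) = z^2 - 2
tr(b^-1 a b a) = tr(a b a) * tr(b) - tr(a b a b) = x*y*z - y^2 - z^2 + 2
tr(b^-1 a b a^-1) = tr(b^-1 a b) * tr(a) - tr(b^-1 a b a) = -x*y*z + x^2 + y^2 + z^2 - 2
tr(b^-1 a b a^-2) = tr(b^-1 a b a^-1) * tr(a) - tr(b^-1 a b) = -x^2*y*z + x^3 + x*y^2 + x*z^2 - 3*x
tr(a^-2 b^-2 a b) = tr(b^-1 a b a^-2) * tr(b) - tr(b^-1 a b a^-2 b) = -x^2*y^2*z + x^3*y + x*y^3 + x*y*z^2 - 4*x*y + z
tr(b^-1 a b^-1 a^-2 b^-1) = tr(a^-2 b^-2 a) * tr(b) - tr(a^-2 b^-2 a b) = x^2*y^2*z - x^3*y - x*y^3 - x*y*z^2 + y^2*z + 3*x*y - z
tr(b^-1 a b^-1) = tr(a b^-1) * tr(b) - tr(a) = x*y^2 - y*z - x
tr(a^2) = tr(a) * tr(a) - tr(1) = x^2 - 2
tr(a b^-1 a) = tr(a^2) * tr(b) - tr(a^2 b) = x^2*y - x*z - y
tr(b^-1 a b^-1 a) = tr(a b^-1 a) * tr(b) - tr(a b^-1 a b) = x^2*y^2 - 2*x*y*z + z^2 - 2
tr(b^-1 a b^-1 a^-1) = tr(b^-1 a b^-1) * tr(a) - tr(b^-1 a b^-1 a) = x*y*z - x^2 - z^2 + 2
tr(a^2 b a) = tr(a) * tr(a b a) - tr(a b) = x^2*z - x*y - z
tr(a^2 b a b) = tr(a) * tr(b a b a) - tr(b a b) = x*z^2 - y*z - x
tr(a b a b^-1 a) = tr(a^2 b a) * tr(b) - tr(a^2 b a b) = x^2*y*z - x*y^2 - x*z^2 + x
tr(a b a b a b) = tr(b a b a) * tr(b a) - tr(a b) = z^3 - 3*z
tr(a b a b^-1 a b) = tr(a b a b a) * tr(b) - tr(a b a b a b) = x*y*z^2 - y^2*z - z^3 - x*y + 3*z
tr(b a b^-1 a b^-1 a) = tr(a b a b^-1 a) * tr(b) - tr(a b a b^-1 a b) = x^2*y^2*z - x*y^3 - 2*x*y*z^2 + y^2*z + z^3 + 2*x*y - 3*z
tr(b a b^-1 a b^-1 a^-1) = tr(b a b^-1 a b^-1) * tr(a) - tr(b a b^-1 a b^-1 a) = -x^2*y^2*z + x^3*y + x*y^3 + 2*x*y*z^2 - x^2*z - y^2*z - z^3 - 3*x*y + 3*z
tr(a b^-1 a b^-1 a^-2 b) = tr(b a b^-1 a b^-1 a^-1) * tr(a) - tr(b a b^-1 a b^-1) = -x^3*y^2*z + x^4*y + x^2*y^3 + 2*x^2*y*z^2 - x^3*z - x*y^2*z - x*z^3 - 4*x^2*y + 4*x*z + y
tr(b^-1 a b^-1 a^-2 b^-1 a) = tr(a b^-1 a b^-1 a^-2) * tr(b) - tr(a b^-1 a b^-1 a^-2 b) = x^3*y^2*z - x^4*y - x^2*y^3 - 2*x^2*y*z^2 + x^3*z + 2*x*y^2*z + x*z^3 + 3*x^2*y - y*z^2 - 4*x*z + y
tr(a^-2 b^-1 a^-1 b^-1 a b^-1) = tr(b^-1 a b^-1 a^-2 b^-1) * tr(a) - tr(b^-1 a b^-1 a^-2 b^-1 a) = x^2*y*z^2 - x^3*z - x*y^2*z - x*z^3 + y*z^2 + 3*x*z - y
tr(b^-1 a b^-1 a^-1 b^-1) = tr(b^-1 a b^-1 a^-1) * tr(b) - tr(b^-1 a b^-1 a^-1 b) = x*y^2*z - x^2*y - y*z^2 + y
tr(b^-1 a b^-1 a^-1 b^-1 a) = tr(a b^-1 a b^-1 a^-1) * tr(b) - tr(a b^-1 a b^-1 a^-1 b) = x^2*y^2*z - x^3*y - 2*x*y*z^2 + x^2*z + z^3 + 2*x*y - 3*z
tr(a^-1 b^-1 a^-1 b^-1 a b^-1) = tr(b^-1 a b^-1 a^-1 b^-1) * tr(a) - tr(b^-1 a b^-1 a^-1 b^-1 a) = x*y*z^2 - x^2*z - z^3 - x*y + 3*z
tr(a^-2 b^-1 a^-1 b^-1 a b^-1 a^-1) = tr(a^-2 b^-1 a^-1 b^-1 a b^-1) * tr(a) - tr(a^-2 b^-1 a^-1 b^-1 a b^-1 a) = x^3*y*z^2 - x^4*z - x^2*y^2*z - x^2*z^3 + 4*x^2*z + z^3 - 3*z

x^3*y*z^2 - x^4*z - x^2*y^2*z - x^2*z^3 + 4*x^2*z + z^3 - 3*z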